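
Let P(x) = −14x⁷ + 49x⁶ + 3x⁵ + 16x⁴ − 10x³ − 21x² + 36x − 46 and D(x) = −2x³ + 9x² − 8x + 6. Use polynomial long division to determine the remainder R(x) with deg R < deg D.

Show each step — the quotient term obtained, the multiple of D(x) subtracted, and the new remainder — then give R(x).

R(x) = 8

Step 1: lead(−14x⁷ + 49x⁶ + 3x⁵ + 16x⁴ − 10x³ − 21x² + 36x − 46) ÷ lead(D) = −14x⁷ ÷ −2x³ = 7x⁴. Subtract (7x⁴)·D = −14x⁷ + 63x⁶ − 56x⁵ + 42x⁴. Remainder: −14x⁶ + 59x⁵ − 26x⁴ − 10x³ − 21x² + 36x − 46.
Step 2: lead(−14x⁶ + 59x⁵ − 26x⁴ − 10x³ − 21x² + 36x − 46) ÷ lead(D) = −14x⁶ ÷ −2x³ = 7x³. Subtract (7x³)·D = −14x⁶ + 63x⁵ − 56x⁴ + 42x³. Remainder: −4x⁵ + 30x⁴ − 52x³ − 21x² + 36x − 46.
Step 3: lead(−4x⁵ + 30x⁴ − 52x³ − 21x² + 36x − 46) ÷ lead(D) = −4x⁵ ÷ −2x³ = 2x². Subtract (2x²)·D = −4x⁵ + 18x⁴ − 16x³ + 12x². Remainder: 12x⁴ − 36x³ − 33x² + 36x − 46.
Step 4: lead(12x⁴ − 36x³ − 33x² + 36x − 46) ÷ lead(D) = 12x⁴ ÷ −2x³ = −6x. Subtract (−6x)·D = 12x⁴ − 54x³ + 48x² − 36x. Remainder: 18x³ − 81x² + 72x − 46.
Step 5: lead(18x³ − 81x² + 72x − 46) ÷ lead(D) = 18x³ ÷ −2x³ = −9. Subtract (−9)·D = 18x³ − 81x² + 72x − 54. Remainder: 8.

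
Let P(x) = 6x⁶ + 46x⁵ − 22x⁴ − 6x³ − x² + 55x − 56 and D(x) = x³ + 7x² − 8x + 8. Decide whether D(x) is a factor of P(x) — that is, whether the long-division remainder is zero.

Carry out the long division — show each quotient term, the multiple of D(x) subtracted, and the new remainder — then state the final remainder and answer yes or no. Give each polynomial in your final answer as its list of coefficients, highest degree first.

R = [7, 7, 8], so D(x) is not a factor of P(x). no

Step 1: lead(6x⁶ + 46x⁵ − 22x⁴ − 6x³ − x² + 55x − 56) ÷ lead(D) = 6x⁶ ÷ x³ = 6x³. Subtract (6x³)·D = 6x⁶ + 42x⁵ − 48x⁴ + 48x³. Remainder: 4x⁵ + 26x⁴ − 54x³ − x² + 55x − 56.
Step 2: lead(4x⁵ + 26x⁴ − 54x³ − x² + 55x − 56) ÷ lead(D) = 4x⁵ ÷ x³ = 4x². Subtract (4x²)·D = 4x⁵ + 28x⁴ − 32x³ + 32x². Remainder: −2x⁴ − 22x³ − 33x² + 55x − 56.
Step 3: lead(−2x⁴ − 22x³ − 33x² + 55x − 56) ÷ lead(D) = −2x⁴ ÷ x³ = −2x. Subtract (−2x)·D = −2x⁴ − 14x³ + 16x² − 16x. Remainder: −8x³ − 49x² + 71x − 56.
Step 4: lead(−8x³ − 49x² + 71x − 56) ÷ lead(D) = −8x³ ÷ x³ = −8. Subtract (−8)·D = −8x³ − 56x² + 64x − 64. Remainder: 7x² + 7x + 8.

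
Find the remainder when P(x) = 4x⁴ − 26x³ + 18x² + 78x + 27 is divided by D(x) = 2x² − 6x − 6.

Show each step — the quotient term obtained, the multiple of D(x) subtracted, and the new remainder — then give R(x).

R(x) = −9

Step 1: lead(4x⁴ − 26x³ + 18x² + 78x + 27) ÷ lead(D) = 4x⁴ ÷ 2x² = 2x². Subtract (2x²)·D = 4x⁴ − 12x³ − 12x². Remainder: −14x³ + 30x² + 78x + 27.
Step 2: lead(−14x³ + 30x² + 78x + 27) ÷ lead(D) = −14x³ ÷ 2x² = −7x. Subtract (−7x)·D = −14x³ + 42x² + 42x. Remainder: −12x² + 36x + 27.
Step 3: lead(−12x² + 36x + 27) ÷ lead(D) = −12x² ÷ 2x² = −6. Subtract (−6)·D = −12x² + 36x + 36. Remainder: −9.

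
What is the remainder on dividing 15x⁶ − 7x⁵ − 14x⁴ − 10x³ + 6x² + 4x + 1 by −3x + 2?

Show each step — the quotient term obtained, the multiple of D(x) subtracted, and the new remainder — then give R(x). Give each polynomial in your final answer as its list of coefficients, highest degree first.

R = [1]

Step 1: lead(15x⁶ − 7x⁵ − 14x⁴ − 10x³ + 6x² + 4x + 1) ÷ lead(D) = 15x⁶ ÷ −3x = −5x⁵. Subtract (−5x⁵)·D = 15x⁶ − 10x⁵. Remainder: 3x⁵ − 14x⁴ − 10x³ + 6x² + 4x + 1.
Step 2: lead(3x⁵ − 14x⁴ − 10x³ + 6x² + 4x + 1) ÷ lead(D) = 3x⁵ ÷ −3x = −x⁴. Subtract (−x⁴)·D = 3x⁵ − 2x⁴. Remainder: −12x⁴ − 10x³ + 6x² + 4x + 1.
Step 3: lead(−12x⁴ − 10x³ + 6x² + 4x + 1) ÷ lead(D) = −12x⁴ ÷ −3x = 4x³. Subtract (4x³)·D = −12x⁴ + 8x³. Remainder: −18x³ + 6x² + 4x + 1.
Step 4: lead(−18x³ + 6x² + 4x + 1) ÷ lead(D) = −18x³ ÷ −3x = 6x². Subtract (6x²)·D = −18x³ + 12x². Remainder: −6x² + 4x + 1.
Step 5: lead(−6x² + 4x + 1) ÷ lead(D) = −6x² ÷ −3x = 2x. Subtract (2x)·D = −6x² + 4x. Remainder: 1.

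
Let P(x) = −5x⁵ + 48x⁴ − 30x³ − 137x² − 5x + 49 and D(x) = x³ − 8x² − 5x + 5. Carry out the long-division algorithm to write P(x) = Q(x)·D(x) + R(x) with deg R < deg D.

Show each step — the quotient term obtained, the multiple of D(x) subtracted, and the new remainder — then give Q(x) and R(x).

Q(x) = −5x² + 8x + 9; R(x) = 4

Step 1: lead(−5x⁵ + 48x⁴ − 30x³ − 137x² − 5x + 49) ÷ lead(D) = −5x⁵ ÷ x³ = −5x². Subtract (−5x²)·D = −5x⁵ + 40x⁴ + 25x³ − 25x². Remainder: 8x⁴ − 55x³ − 112x² − 5x + 49.
Step 2: lead(8x⁴ − 55x³ − 112x² − 5x + 49) ÷ lead(D) = 8x⁴ ÷ x³ = 8x. Subtract (8x)·D = 8x⁴ − 64x³ − 40x² + 40x. Remainder: 9x³ − 72x² − 45x + 49.
Step 3: lead(9x³ − 72x² − 45x + 49) ÷ lead(D) = 9x³ ÷ x³ = 9. Subtract (9)·D = 9x³ − 72x² − 45x + 45. Remainder: 4.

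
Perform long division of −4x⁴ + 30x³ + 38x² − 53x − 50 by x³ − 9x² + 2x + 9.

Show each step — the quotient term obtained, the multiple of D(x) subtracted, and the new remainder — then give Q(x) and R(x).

Step 1: lead(−4x⁴ + 30x³ + 38x² − 53x − 50) ÷ lead(D) = −4x⁴ ÷ x³ = −4x. Subtract (−4x)·D = −4x⁴ + 36x³ − 8x² − 36x. Remainder: −6x³ + 46x² − 17x − 50.
Step 2: lead(−6x³ + 46x² − 17x − 50) ÷ lead(D) = −6x³ ÷ x³ = −6. Subtract (−6)·D = −6x³ + 54x² − 12x − 54. Remainder: −8x² − 5x + 4.

Q(x) = −4x − 6; R(x) = −8x² − 5x + 4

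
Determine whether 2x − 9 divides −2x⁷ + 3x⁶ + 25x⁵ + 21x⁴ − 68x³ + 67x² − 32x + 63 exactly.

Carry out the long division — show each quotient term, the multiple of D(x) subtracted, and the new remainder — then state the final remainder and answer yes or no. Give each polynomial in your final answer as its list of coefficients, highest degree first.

R = [0], so D(x) is a factor of P(x). yes

Step 1: lead(−2x⁷ + 3x⁶ + 25x⁵ + 21x⁴ − 68x³ + 67x² − 32x + 63) ÷ lead(D) = −2x⁷ ÷ 2x = −x⁶. Subtract (−x⁶)·D = −2x⁷ + 9x⁶. Remainder: −6x⁶ + 25x⁵ + 21x⁴ − 68x³ + 67x² − 32x + 63.
Step 2: lead(−6x⁶ + 25x⁵ + 21x⁴ − 68x³ + 67x² − 32x + 63) ÷ lead(D) = −6x⁶ ÷ 2x = −3x⁵. Subtract (−3x⁵)·D = −6x⁶ + 27x⁵. Remainder: −2x⁵ + 21x⁴ − 68x³ + 67x² − 32x + 63.
Step 3: lead(−2x⁵ + 21x⁴ − 68x³ + 67x² − 32x + 63) ÷ lead(D) = −2x⁵ ÷ 2x = −x⁴. Subtract (−x⁴)·D = −2x⁵ + 9x⁴. Remainder: 12x⁴ − 68x³ + 67x² − 32x + 63.
Step 4: lead(12x⁴ − 68x³ + 67x² − 32x + 63) ÷ lead(D) = 12x⁴ ÷ 2x = 6x³. Subtract (6x³)·D = 12x⁴ − 54x³. Remainder: −14x³ + 67x² − 32x + 63.
Step 5: lead(−14x³ + 67x² − 32x + 63) ÷ lead(D) = −14x³ ÷ 2x = −7x². Subtract (−7x²)·D = −14x³ + 63x². Remainder: 4x² − 32x + 63.
Step 6: lead(4x² − 32x + 63) ÷ lead(D) = 4x² ÷ 2x = 2x. Subtract (2x)·D = 4x² − 18x. Remainder: −14x + 63.
Step 7: lead(−14x + 63) ÷ lead(D) = −14x ÷ 2x = −7. Subtract (−7)·D = −14x + 63. Remainder: 0.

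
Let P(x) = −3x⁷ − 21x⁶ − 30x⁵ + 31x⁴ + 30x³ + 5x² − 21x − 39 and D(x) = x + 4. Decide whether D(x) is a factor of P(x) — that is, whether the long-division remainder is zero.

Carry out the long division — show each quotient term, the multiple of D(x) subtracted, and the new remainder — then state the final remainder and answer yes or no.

Step 1: lead(−3x⁷ − 21x⁶ − 30x⁵ + 31x⁴ + 30x³ + 5x² − 21x − 39) ÷ lead(D) = −3x⁷ ÷ x = −3x⁶. Subtract (−3x⁶)·D = −3x⁷ − 12x⁶. Remainder: −9x⁶ − 30x⁵ + 31x⁴ + 30x³ + 5x² − 21x − 39.
Step 2: lead(−9x⁶ − 30x⁵ + 31x⁴ + 30x³ + 5x² − 21x − 39) ÷ lead(D) = −9x⁶ ÷ x = −9x⁵. Subtract (−9x⁵)·D = −9x⁶ − 36x⁵. Remainder: 6x⁵ + 31x⁴ + 30x³ + 5x² − 21x − 39.
Step 3: lead(6x⁵ + 31x⁴ + 30x³ + 5x² − 21x − 39) ÷ lead(D) = 6x⁵ ÷ x = 6x⁴. Subtract (6x⁴)·D = 6x⁵ + 24x⁴. Remainder: 7x⁴ + 30x³ + 5x² − 21x − 39.
Step 4: lead(7x⁴ + 30x³ + 5x² − 21x − 39) ÷ lead(D) = 7x⁴ ÷ x = 7x³. Subtract (7x³)·D = 7x⁴ + 28x³. Remainder: 2x³ + 5x² − 21x − 39.
Step 5: lead(2x³ + 5x² − 21x − 39) ÷ lead(D) = 2x³ ÷ x = 2x². Subtract (2x²)·D = 2x³ + 8x². Remainder: −3x² − 21x − 39.
Step 6: lead(−3x² − 21x − 39) ÷ lead(D) = −3x² ÷ x = −3x. Subtract (−3x)·D = −3x² − 12x. Remainder: −9x − 39.
Step 7: lead(−9x − 39) ÷ lead(D) = −9x ÷ x = −9. Subtract (−9)·D = −9x − 36. Remainder: −3.

R(x) = −3, so D(x) is not a factor of P(x). no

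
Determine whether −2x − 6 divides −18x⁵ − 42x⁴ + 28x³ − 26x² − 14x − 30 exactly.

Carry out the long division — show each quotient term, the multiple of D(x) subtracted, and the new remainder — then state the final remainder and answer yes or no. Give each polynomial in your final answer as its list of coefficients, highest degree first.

R = [-6], so D(x) is not a factor of P(x). no

Step 1: lead(−18x⁵ − 42x⁴ + 28x³ − 26x² − 14x − 30) ÷ lead(D) = −18x⁵ ÷ −2x = 9x⁴. Subtract (9x⁴)·D = −18x⁵ − 54x⁴. Remainder: 12x⁴ + 28x³ − 26x² − 14x − 30.
Step 2: lead(12x⁴ + 28x³ − 26x² − 14x − 30) ÷ lead(D) = 12x⁴ ÷ −2x = −6x³. Subtract (−6x³)·D = 12x⁴ + 36x³. Remainder: −8x³ − 26x² − 14x − 30.
Step 3: lead(−8x³ − 26x² − 14x − 30) ÷ lead(D) = −8x³ ÷ −2x = 4x². Subtract (4x²)·D = −8x³ − 24x². Remainder: −2x² − 14x − 30.
Step 4: lead(−2x² − 14x − 30) ÷ lead(D) = −2x² ÷ −2x = x. Subtract (x)·D = −2x² − 6x. Remainder: −8x − 30.
Step 5: lead(−8x − 30) ÷ lead(D) = −8x ÷ −2x = 4. Subtract (4)·D = −8x − 24. Remainder: −6.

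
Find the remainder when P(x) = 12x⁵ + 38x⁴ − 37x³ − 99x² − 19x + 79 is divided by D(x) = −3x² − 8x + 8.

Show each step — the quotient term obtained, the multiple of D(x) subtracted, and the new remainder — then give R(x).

R(x) = −3x + 7

Step 1: lead(12x⁵ + 38x⁴ − 37x³ − 99x² − 19x + 79) ÷ lead(D) = 12x⁵ ÷ −3x² = −4x³. Subtract (−4x³)·D = 12x⁵ + 32x⁴ − 32x³. Remainder: 6x⁴ − 5x³ − 99x² − 19x + 79.
Step 2: lead(6x⁴ − 5x³ − 99x² − 19x + 79) ÷ lead(D) = 6x⁴ ÷ −3x² = −2x². Subtract (−2x²)·D = 6x⁴ + 16x³ − 16x². Remainder: −21x³ − 83x² − 19x + 79.
Step 3: lead(−21x³ − 83x² − 19x + 79) ÷ lead(D) = −21x³ ÷ −3x² = 7x. Subtract (7x)·D = −21x³ − 56x² + 56x. Remainder: −27x² − 75x + 79.
Step 4: lead(−27x² − 75x + 79) ÷ lead(D) = −27x² ÷ −3x² = 9. Subtract (9)·D = −27x² − 72x + 72. Remainder: −3x + 7.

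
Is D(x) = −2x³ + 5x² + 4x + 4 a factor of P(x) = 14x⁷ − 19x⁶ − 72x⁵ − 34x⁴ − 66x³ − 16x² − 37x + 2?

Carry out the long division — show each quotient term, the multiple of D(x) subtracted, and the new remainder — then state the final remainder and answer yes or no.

R(x) = 3x² − 9x − 2, so D(x) is not a factor of P(x). no

Step 1: lead(14x⁷ − 19x⁶ − 72x⁵ − 34x⁴ − 66x³ − 16x² − 37x + 2) ÷ lead(D) = 14x⁷ ÷ −2x³ = −7x⁴. Subtract (−7x⁴)·D = 14x⁷ − 35x⁶ − 28x⁵ − 28x⁴. Remainder: 16x⁶ − 44x⁵ − 6x⁴ − 66x³ − 16x² − 37x + 2.
Step 2: lead(16x⁶ − 44x⁵ − 6x⁴ − 66x³ − 16x² − 37x + 2) ÷ lead(D) = 16x⁶ ÷ −2x³ = −8x³. Subtract (−8x³)·D = 16x⁶ − 40x⁵ − 32x⁴ − 32x³. Remainder: −4x⁵ + 26x⁴ − 34x³ − 16x² − 37x + 2.
Step 3: lead(−4x⁵ + 26x⁴ − 34x³ − 16x² − 37x + 2) ÷ lead(D) = −4x⁵ ÷ −2x³ = 2x². Subtract (2x²)·D = −4x⁵ + 10x⁴ + 8x³ + 8x². Remainder: 16x⁴ − 42x³ − 24x² − 37x + 2.
Step 4: lead(16x⁴ − 42x³ − 24x² − 37x + 2) ÷ lead(D) = 16x⁴ ÷ −2x³ = −8x. Subtract (−8x)·D = 16x⁴ − 40x³ − 32x² − 32x. Remainder: −2x³ + 8x² − 5x + 2.
Step 5: lead(−2x³ + 8x² − 5x + 2) ÷ lead(D) = −2x³ ÷ −2x³ = 1. Subtract (1)·D = −2x³ + 5x² + 4x + 4. Remainder: 3x² − 9x − 2.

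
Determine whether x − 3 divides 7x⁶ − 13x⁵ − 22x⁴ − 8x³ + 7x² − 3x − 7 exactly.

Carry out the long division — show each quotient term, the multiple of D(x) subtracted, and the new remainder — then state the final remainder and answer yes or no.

R(x) = −7, so D(x) is not a factor of P(x). no

Step 1: lead(7x⁶ − 13x⁵ − 22x⁴ − 8x³ + 7x² − 3x − 7) ÷ lead(D) = 7x⁶ ÷ x = 7x⁵. Subtract (7x⁵)·D = 7x⁶ − 21x⁵. Remainder: 8x⁵ − 22x⁴ − 8x³ + 7x² − 3x − 7.
Step 2: lead(8x⁵ − 22x⁴ − 8x³ + 7x² − 3x − 7) ÷ lead(D) = 8x⁵ ÷ x = 8x⁴. Subtract (8x⁴)·D = 8x⁵ − 24x⁴. Remainder: 2x⁴ − 8x³ + 7x² − 3x − 7.
Step 3: lead(2x⁴ − 8x³ + 7x² − 3x − 7) ÷ lead(D) = 2x⁴ ÷ x = 2x³. Subtract (2x³)·D = 2x⁴ − 6x³. Remainder: −2x³ + 7x² − 3x − 7.
Step 4: lead(−2x³ + 7x² − 3x − 7) ÷ lead(D) = −2x³ ÷ x = −2x². Subtract (−2x²)·D = −2x³ + 6x². Remainder: x² − 3x − 7.
Step 5: lead(x² − 3x − 7) ÷ lead(D) = x² ÷ x = x. Subtract (x)·D = x² − 3x. Remainder: −7.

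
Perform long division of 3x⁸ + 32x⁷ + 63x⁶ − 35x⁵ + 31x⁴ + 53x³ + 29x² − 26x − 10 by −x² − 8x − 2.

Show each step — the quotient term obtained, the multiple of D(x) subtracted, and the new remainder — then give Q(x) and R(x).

Q(x) = −3x⁶ − 8x⁵ + 7x⁴ − 5x³ − 5x² − 3x + 5; R(x) = 8x

Step 1: lead(3x⁸ + 32x⁷ + 63x⁶ − 35x⁵ + 31x⁴ + 53x³ + 29x² − 26x − 10) ÷ lead(D) = 3x⁸ ÷ −x² = −3x⁶. Subtract (−3x⁶)·D = 3x⁸ + 24x⁷ + 6x⁶. Remainder: 8x⁷ + 57x⁶ − 35x⁵ + 31x⁴ + 53x³ + 29x² − 26x − 10.
Step 2: lead(8x⁷ + 57x⁶ − 35x⁵ + 31x⁴ + 53x³ + 29x² − 26x − 10) ÷ lead(D) = 8x⁷ ÷ −x² = −8x⁵. Subtract (−8x⁵)·D = 8x⁷ + 64x⁶ + 16x⁵. Remainder: −7x⁶ − 51x⁵ + 31x⁴ + 53x³ + 29x² − 26x − 10.
Step 3: lead(−7x⁶ − 51x⁵ + 31x⁴ + 53x³ + 29x² − 26x − 10) ÷ lead(D) = −7x⁶ ÷ −x² = 7x⁴. Subtract (7x⁴)·D = −7x⁶ − 56x⁵ − 14x⁴. Remainder: 5x⁵ + 45x⁴ + 53x³ + 29x² − 26x − 10.
Step 4: lead(5x⁵ + 45x⁴ + 53x³ + 29x² − 26x − 10) ÷ lead(D) = 5x⁵ ÷ −x² = −5x³. Subtract (−5x³)·D = 5x⁵ + 40x⁴ + 10x³. Remainder: 5x⁴ + 43x³ + 29x² − 26x − 10.
Step 5: lead(5x⁴ + 43x³ + 29x² − 26x − 10) ÷ lead(D) = 5x⁴ ÷ −x² = −5x². Subtract (−5x²)·D = 5x⁴ + 40x³ + 10x². Remainder: 3x³ + 19x² − 26x − 10.
Step 6: lead(3x³ + 19x² − 26x − 10) ÷ lead(D) = 3x³ ÷ −x² = −3x. Subtract (−3x)·D = 3x³ + 24x² + 6x. Remainder: −5x² − 32x − 10.
Step 7: lead(−5x² − 32x − 10) ÷ lead(D) = −5x² ÷ −x² = 5. Subtract (5)·D = −5x² − 40x − 10. Remainder: 8x.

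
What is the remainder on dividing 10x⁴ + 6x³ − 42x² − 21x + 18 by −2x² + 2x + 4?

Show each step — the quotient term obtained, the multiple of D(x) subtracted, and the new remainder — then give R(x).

R(x) = 5x + 6

Step 1: lead(10x⁴ + 6x³ − 42x² − 21x + 18) ÷ lead(D) = 10x⁴ ÷ −2x² = −5x². Subtract (−5x²)·D = 10x⁴ − 10x³ − 20x². Remainder: 16x³ − 22x² − 21x + 18.
Step 2: lead(16x³ − 22x² − 21x + 18) ÷ lead(D) = 16x³ ÷ −2x² = −8x. Subtract (−8x)·D = 16x³ − 16x² − 32x. Remainder: −6x² + 11x + 18.
Step 3: lead(−6x² + 11x + 18) ÷ lead(D) = −6x² ÷ −2x² = 3. Subtract (3)·D = −6x² + 6x + 12. Remainder: 5x + 6.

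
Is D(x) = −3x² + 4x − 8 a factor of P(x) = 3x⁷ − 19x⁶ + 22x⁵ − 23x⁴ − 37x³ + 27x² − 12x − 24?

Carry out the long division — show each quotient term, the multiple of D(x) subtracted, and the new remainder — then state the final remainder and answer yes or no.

R(x) = 0, so D(x) is a factor of P(x). yes

Step 1: lead(3x⁷ − 19x⁶ + 22x⁵ − 23x⁴ − 37x³ + 27x² − 12x − 24) ÷ lead(D) = 3x⁷ ÷ −3x² = −x⁵. Subtract (−x⁵)·D = 3x⁷ − 4x⁶ + 8x⁵. Remainder: −15x⁶ + 14x⁵ − 23x⁴ − 37x³ + 27x² − 12x − 24.
Step 2: lead(−15x⁶ + 14x⁵ − 23x⁴ − 37x³ + 27x² − 12x − 24) ÷ lead(D) = −15x⁶ ÷ −3x² = 5x⁴. Subtract (5x⁴)·D = −15x⁶ + 20x⁵ − 40x⁴. Remainder: −6x⁵ + 17x⁴ − 37x³ + 27x² − 12x − 24.
Step 3: lead(−6x⁵ + 17x⁴ − 37x³ + 27x² − 12x − 24) ÷ lead(D) = −6x⁵ ÷ −3x² = 2x³. Subtract (2x³)·D = −6x⁵ + 8x⁴ − 16x³. Remainder: 9x⁴ − 21x³ + 27x² − 12x − 24.
Step 4: lead(9x⁴ − 21x³ + 27x² − 12x − 24) ÷ lead(D) = 9x⁴ ÷ −3x² = −3x². Subtract (−3x²)·D = 9x⁴ − 12x³ + 24x². Remainder: −9x³ + 3x² − 12x − 24.
Step 5: lead(−9x³ + 3x² − 12x − 24) ÷ lead(D) = −9x³ ÷ −3x² = 3x. Subtract (3x)·D = −9x³ + 12x² − 24x. Remainder: −9x² + 12x − 24.
Step 6: lead(−9x² + 12x − 24) ÷ lead(D) = −9x² ÷ −3x² = 3. Subtract (3)·D = −9x² + 12x − 24. Remainder: 0.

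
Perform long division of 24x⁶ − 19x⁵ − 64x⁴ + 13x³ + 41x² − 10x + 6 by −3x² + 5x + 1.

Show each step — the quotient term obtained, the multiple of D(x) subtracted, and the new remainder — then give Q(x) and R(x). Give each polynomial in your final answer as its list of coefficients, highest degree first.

Step 1: lead(24x⁶ − 19x⁵ − 64x⁴ + 13x³ + 41x² − 10x + 6) ÷ lead(D) = 24x⁶ ÷ −3x² = −8x⁴. Subtract (−8x⁴)·D = 24x⁶ − 40x⁵ − 8x⁴. Remainder: 21x⁵ − 56x⁴ + 13x³ + 41x² − 10x + 6.
Step 2: lead(21x⁵ − 56x⁴ + 13x³ + 41x² − 10x + 6) ÷ lead(D) = 21x⁵ ÷ −3x² = −7x³. Subtract (−7x³)·D = 21x⁵ − 35x⁴ − 7x³. Remainder: −21x⁴ + 20x³ + 41x² − 10x + 6.
Step 3: lead(−21x⁴ + 20x³ + 41x² − 10x + 6) ÷ lead(D) = −21x⁴ ÷ −3x² = 7x². Subtract (7x²)·D = −21x⁴ + 35x³ + 7x². Remainder: −15x³ + 34x² − 10x + 6.
Step 4: lead(−15x³ + 34x² − 10x + 6) ÷ lead(D) = −15x³ ÷ −3x² = 5x. Subtract (5x)·D = −15x³ + 25x² + 5x. Remainder: 9x² − 15x + 6.
Step 5: lead(9x² − 15x + 6) ÷ lead(D) = 9x² ÷ −3x² = −3. Subtract (−3)·D = 9x² − 15x − 3. Remainder: 9.

Q = [-8, -7, 7, 5, -3]; R = [9]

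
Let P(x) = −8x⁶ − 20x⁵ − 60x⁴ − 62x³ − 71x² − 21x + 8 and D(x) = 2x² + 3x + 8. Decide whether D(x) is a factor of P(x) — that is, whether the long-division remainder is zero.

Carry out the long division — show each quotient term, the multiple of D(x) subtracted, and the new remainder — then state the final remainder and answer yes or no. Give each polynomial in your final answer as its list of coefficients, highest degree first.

R = [0], so D(x) is a factor of P(x). yes

Step 1: lead(−8x⁶ − 20x⁵ − 60x⁴ − 62x³ − 71x² − 21x + 8) ÷ lead(D) = −8x⁶ ÷ 2x² = −4x⁴. Subtract (−4x⁴)·D = −8x⁶ − 12x⁵ − 32x⁴. Remainder: −8x⁵ − 28x⁴ − 62x³ − 71x² − 21x + 8.
Step 2: lead(−8x⁵ − 28x⁴ − 62x³ − 71x² − 21x + 8) ÷ lead(D) = −8x⁵ ÷ 2x² = −4x³. Subtract (−4x³)·D = −8x⁵ − 12x⁴ − 32x³. Remainder: −16x⁴ − 30x³ − 71x² − 21x + 8.
Step 3: lead(−16x⁴ − 30x³ − 71x² − 21x + 8) ÷ lead(D) = −16x⁴ ÷ 2x² = −8x². Subtract (−8x²)·D = −16x⁴ − 24x³ − 64x². Remainder: −6x³ − 7x² − 21x + 8.
Step 4: lead(−6x³ − 7x² − 21x + 8) ÷ lead(D) = −6x³ ÷ 2x² = −3x. Subtract (−3x)·D = −6x³ − 9x² − 24x. Remainder: 2x² + 3x + 8.
Step 5: lead(2x² + 3x + 8) ÷ lead(D) = 2x² ÷ 2x² = 1. Subtract (1)·D = 2x² + 3x + 8. Remainder: 0.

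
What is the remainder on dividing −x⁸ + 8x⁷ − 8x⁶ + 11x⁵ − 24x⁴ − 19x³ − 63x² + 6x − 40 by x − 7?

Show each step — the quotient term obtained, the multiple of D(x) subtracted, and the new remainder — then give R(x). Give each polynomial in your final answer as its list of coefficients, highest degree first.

Step 1: lead(−x⁸ + 8x⁷ − 8x⁶ + 11x⁵ − 24x⁴ − 19x³ − 63x² + 6x − 40) ÷ lead(D) = −x⁸ ÷ x = −x⁷. Subtract (−x⁷)·D = −x⁸ + 7x⁷. Remainder: x⁷ − 8x⁶ + 11x⁵ − 24x⁴ − 19x³ − 63x² + 6x − 40.
Step 2: lead(x⁷ − 8x⁶ + 11x⁵ − 24x⁴ − 19x³ − 63x² + 6x − 40) ÷ lead(D) = x⁷ ÷ x = x⁶. Subtract (x⁶)·D = x⁷ − 7x⁶. Remainder: −x⁶ + 11x⁵ − 24x⁴ − 19x³ − 63x² + 6x − 40.
Step 3: lead(−x⁶ + 11x⁵ − 24x⁴ − 19x³ − 63x² + 6x − 40) ÷ lead(D) = −x⁶ ÷ x = −x⁵. Subtract (−x⁵)·D = −x⁶ + 7x⁵. Remainder: 4x⁵ − 24x⁴ − 19x³ − 63x² + 6x − 40.
Step 4: lead(4x⁵ − 24x⁴ − 19x³ − 63x² + 6x − 40) ÷ lead(D) = 4x⁵ ÷ x = 4x⁴. Subtract (4x⁴)·D = 4x⁵ − 28x⁴. Remainder: 4x⁴ − 19x³ − 63x² + 6x − 40.
Step 5: lead(4x⁴ − 19x³ − 63x² + 6x − 40) ÷ lead(D) = 4x⁴ ÷ x = 4x³. Subtract (4x³)·D = 4x⁴ − 28x³. Remainder: 9x³ − 63x² + 6x − 40.
Step 6: lead(9x³ − 63x² + 6x − 40) ÷ lead(D) = 9x³ ÷ x = 9x². Subtract (9x²)·D = 9x³ − 63x². Remainder: 6x − 40.
Step 7: lead(6x − 40) ÷ lead(D) = 6x ÷ x = 6. Subtract (6)·D = 6x − 42. Remainder: 2.

R = [2]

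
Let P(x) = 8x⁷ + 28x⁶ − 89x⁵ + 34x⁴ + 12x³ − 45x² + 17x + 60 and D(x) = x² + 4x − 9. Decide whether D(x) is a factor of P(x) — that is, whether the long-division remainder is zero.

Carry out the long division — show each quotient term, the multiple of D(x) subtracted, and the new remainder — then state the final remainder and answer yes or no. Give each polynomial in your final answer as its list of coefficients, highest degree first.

Step 1: lead(8x⁷ + 28x⁶ − 89x⁵ + 34x⁴ + 12x³ − 45x² + 17x + 60) ÷ lead(D) = 8x⁷ ÷ x² = 8x⁵. Subtract (8x⁵)·D = 8x⁷ + 32x⁶ − 72x⁵. Remainder: −4x⁶ − 17x⁵ + 34x⁴ + 12x³ − 45x² + 17x + 60.
Step 2: lead(−4x⁶ − 17x⁵ + 34x⁴ + 12x³ − 45x² + 17x + 60) ÷ lead(D) = −4x⁶ ÷ x² = −4x⁴. Subtract (−4x⁴)·D = −4x⁶ − 16x⁵ + 36x⁴. Remainder: −x⁵ − 2x⁴ + 12x³ − 45x² + 17x + 60.
Step 3: lead(−x⁵ − 2x⁴ + 12x³ − 45x² + 17x + 60) ÷ lead(D) = −x⁵ ÷ x² = −x³. Subtract (−x³)·D = −x⁵ − 4x⁴ + 9x³. Remainder: 2x⁴ + 3x³ − 45x² + 17x + 60.
Step 4: lead(2x⁴ + 3x³ − 45x² + 17x + 60) ÷ lead(D) = 2x⁴ ÷ x² = 2x². Subtract (2x²)·D = 2x⁴ + 8x³ − 18x². Remainder: −5x³ − 27x² + 17x + 60.
Step 5: lead(−5x³ − 27x² + 17x + 60) ÷ lead(D) = −5x³ ÷ x² = −5x. Subtract (−5x)·D = −5x³ − 20x² + 45x. Remainder: −7x² − 28x + 60.
Step 6: lead(−7x² − 28x + 60) ÷ lead(D) = −7x² ÷ x² = −7. Subtract (−7)·D = −7x² − 28x + 63. Remainder: −3.

R = [-3], so D(x) is not a factor of P(x). no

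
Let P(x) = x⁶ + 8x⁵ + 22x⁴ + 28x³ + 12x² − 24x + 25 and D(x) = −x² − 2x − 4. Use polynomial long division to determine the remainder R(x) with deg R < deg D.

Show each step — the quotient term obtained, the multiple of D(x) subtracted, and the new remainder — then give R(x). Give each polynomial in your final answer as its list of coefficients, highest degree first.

R = [9]

Step 1: lead(x⁶ + 8x⁵ + 22x⁴ + 28x³ + 12x² − 24x + 25) ÷ lead(D) = x⁶ ÷ −x² = −x⁴. Subtract (−x⁴)·D = x⁶ + 2x⁵ + 4x⁴. Remainder: 6x⁵ + 18x⁴ + 28x³ + 12x² − 24x + 25.
Step 2: lead(6x⁵ + 18x⁴ + 28x³ + 12x² − 24x + 25) ÷ lead(D) = 6x⁵ ÷ −x² = −6x³. Subtract (−6x³)·D = 6x⁵ + 12x⁴ + 24x³. Remainder: 6x⁴ + 4x³ + 12x² − 24x + 25.
Step 3: lead(6x⁴ + 4x³ + 12x² − 24x + 25) ÷ lead(D) = 6x⁴ ÷ −x² = −6x². Subtract (−6x²)·D = 6x⁴ + 12x³ + 24x². Remainder: −8x³ − 12x² − 24x + 25.
Step 4: lead(−8x³ − 12x² − 24x + 25) ÷ lead(D) = −8x³ ÷ −x² = 8x. Subtract (8x)·D = −8x³ − 16x² − 32x. Remainder: 4x² + 8x + 25.
Step 5: lead(4x² + 8x + 25) ÷ lead(D) = 4x² ÷ −x² = −4. Subtract (−4)·D = 4x² + 8x + 16. Remainder: 9.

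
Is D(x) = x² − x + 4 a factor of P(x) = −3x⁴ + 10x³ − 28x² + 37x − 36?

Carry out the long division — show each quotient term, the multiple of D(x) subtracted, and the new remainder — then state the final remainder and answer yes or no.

Step 1: lead(−3x⁴ + 10x³ − 28x² + 37x − 36) ÷ lead(D) = −3x⁴ ÷ x² = −3x². Subtract (−3x²)·D = −3x⁴ + 3x³ − 12x². Remainder: 7x³ − 16x² + 37x − 36.
Step 2: lead(7x³ − 16x² + 37x − 36) ÷ lead(D) = 7x³ ÷ x² = 7x. Subtract (7x)·D = 7x³ − 7x² + 28x. Remainder: −9x² + 9x − 36.
Step 3: lead(−9x² + 9x − 36) ÷ lead(D) = −9x² ÷ x² = −9. Subtract (−9)·D = −9x² + 9x − 36. Remainder: 0.

R(x) = 0, so D(x) is a factor of P(x). yes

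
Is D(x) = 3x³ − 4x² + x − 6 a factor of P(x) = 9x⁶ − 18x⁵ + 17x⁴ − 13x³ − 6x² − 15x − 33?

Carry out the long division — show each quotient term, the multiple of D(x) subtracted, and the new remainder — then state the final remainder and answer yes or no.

Step 1: lead(9x⁶ − 18x⁵ + 17x⁴ − 13x³ − 6x² − 15x − 33) ÷ lead(D) = 9x⁶ ÷ 3x³ = 3x³. Subtract (3x³)·D = 9x⁶ − 12x⁵ + 3x⁴ − 18x³. Remainder: −6x⁵ + 14x⁴ + 5x³ − 6x² − 15x − 33.
Step 2: lead(−6x⁵ + 14x⁴ + 5x³ − 6x² − 15x − 33) ÷ lead(D) = −6x⁵ ÷ 3x³ = −2x². Subtract (−2x²)·D = −6x⁵ + 8x⁴ − 2x³ + 12x². Remainder: 6x⁴ + 7x³ − 18x² − 15x − 33.
Step 3: lead(6x⁴ + 7x³ − 18x² − 15x − 33) ÷ lead(D) = 6x⁴ ÷ 3x³ = 2x. Subtract (2x)·D = 6x⁴ − 8x³ + 2x² − 12x. Remainder: 15x³ − 20x² − 3x − 33.
Step 4: lead(15x³ − 20x² − 3x − 33) ÷ lead(D) = 15x³ ÷ 3x³ = 5. Subtract (5)·D = 15x³ − 20x² + 5x − 30. Remainder: −8x − 3.

R(x) = −8x − 3, so D(x) is not a factor of P(x). no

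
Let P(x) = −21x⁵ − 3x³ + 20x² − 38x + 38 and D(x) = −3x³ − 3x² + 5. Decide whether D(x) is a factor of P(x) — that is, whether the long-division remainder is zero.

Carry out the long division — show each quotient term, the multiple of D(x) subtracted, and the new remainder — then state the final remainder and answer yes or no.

Step 1: lead(−21x⁵ − 3x³ + 20x² − 38x + 38) ÷ lead(D) = −21x⁵ ÷ −3x³ = 7x². Subtract (7x²)·D = −21x⁵ − 21x⁴ + 35x². Remainder: 21x⁴ − 3x³ − 15x² − 38x + 38.
Step 2: lead(21x⁴ − 3x³ − 15x² − 38x + 38) ÷ lead(D) = 21x⁴ ÷ −3x³ = −7x. Subtract (−7x)·D = 21x⁴ + 21x³ − 35x. Remainder: −24x³ − 15x² − 3x + 38.
Step 3: lead(−24x³ − 15x² − 3x + 38) ÷ lead(D) = −24x³ ÷ −3x³ = 8. Subtract (8)·D = −24x³ − 24x² + 40. Remainder: 9x² − 3x − 2.

R(x) = 9x² − 3x − 2, so D(x) is not a factor of P(x). no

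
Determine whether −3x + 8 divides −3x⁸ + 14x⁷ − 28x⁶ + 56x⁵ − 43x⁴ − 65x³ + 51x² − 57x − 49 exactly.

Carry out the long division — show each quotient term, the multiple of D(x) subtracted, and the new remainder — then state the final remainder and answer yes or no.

Step 1: lead(−3x⁸ + 14x⁷ − 28x⁶ + 56x⁵ − 43x⁴ − 65x³ + 51x² − 57x − 49) ÷ lead(D) = −3x⁸ ÷ −3x = x⁷. Subtract (x⁷)·D = −3x⁸ + 8x⁷. Remainder: 6x⁷ − 28x⁶ + 56x⁵ − 43x⁴ − 65x³ + 51x² − 57x − 49.
Step 2: lead(6x⁷ − 28x⁶ + 56x⁵ − 43x⁴ − 65x³ + 51x² − 57x − 49) ÷ lead(D) = 6x⁷ ÷ −3x = −2x⁶. Subtract (−2x⁶)·D = 6x⁷ − 16x⁶. Remainder: −12x⁶ + 56x⁵ − 43x⁴ − 65x³ + 51x² − 57x − 49.
Step 3: lead(−12x⁶ + 56x⁵ − 43x⁴ − 65x³ + 51x² − 57x − 49) ÷ lead(D) = −12x⁶ ÷ −3x = 4x⁵. Subtract (4x⁵)·D = −12x⁶ + 32x⁵. Remainder: 24x⁵ − 43x⁴ − 65x³ + 51x² − 57x − 49.
Step 4: lead(24x⁵ − 43x⁴ − 65x³ + 51x² − 57x − 49) ÷ lead(D) = 24x⁵ ÷ −3x = −8x⁴. Subtract (−8x⁴)·D = 24x⁵ − 64x⁴. Remainder: 21x⁴ − 65x³ + 51x² − 57x − 49.
Step 5: lead(21x⁴ − 65x³ + 51x² − 57x − 49) ÷ lead(D) = 21x⁴ ÷ −3x = −7x³. Subtract (−7x³)·D = 21x⁴ − 56x³. Remainder: −9x³ + 51x² − 57x − 49.
Step 6: lead(−9x³ + 51x² − 57x − 49) ÷ lead(D) = −9x³ ÷ −3x = 3x². Subtract (3x²)·D = −9x³ + 24x². Remainder: 27x² − 57x − 49.
Step 7: lead(27x² − 57x − 49) ÷ lead(D) = 27x² ÷ −3x = −9x. Subtract (−9x)·D = 27x² − 72x. Remainder: 15x − 49.
Step 8: lead(15x − 49) ÷ lead(D) = 15x ÷ −3x = −5. Subtract (−5)·D = 15x − 40. Remainder: −9.

R(x) = −9, so D(x) is not a factor of P(x). no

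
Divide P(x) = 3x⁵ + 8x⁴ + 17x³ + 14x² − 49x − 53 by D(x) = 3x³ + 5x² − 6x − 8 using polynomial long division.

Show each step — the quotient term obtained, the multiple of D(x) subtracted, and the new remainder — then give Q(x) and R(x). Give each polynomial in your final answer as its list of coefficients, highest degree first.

Q = [1, 1, 6]; R = [-2, -5, -5]

Step 1: lead(3x⁵ + 8x⁴ + 17x³ + 14x² − 49x − 53) ÷ lead(D) = 3x⁵ ÷ 3x³ = x². Subtract (x²)·D = 3x⁵ + 5x⁴ − 6x³ − 8x². Remainder: 3x⁴ + 23x³ + 22x² − 49x − 53.
Step 2: lead(3x⁴ + 23x³ + 22x² − 49x − 53) ÷ lead(D) = 3x⁴ ÷ 3x³ = x. Subtract (x)·D = 3x⁴ + 5x³ − 6x² − 8x. Remainder: 18x³ + 28x² − 41x − 53.
Step 3: lead(18x³ + 28x² − 41x − 53) ÷ lead(D) = 18x³ ÷ 3x³ = 6. Subtract (6)·D = 18x³ + 30x² − 36x − 48. Remainder: −2x² − 5x − 5.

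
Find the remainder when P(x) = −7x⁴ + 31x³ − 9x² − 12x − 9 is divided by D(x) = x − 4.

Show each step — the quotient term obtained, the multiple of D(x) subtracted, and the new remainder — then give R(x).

Step 1: lead(−7x⁴ + 31x³ − 9x² − 12x − 9) ÷ lead(D) = −7x⁴ ÷ x = −7x³. Subtract (−7x³)·D = −7x⁴ + 28x³. Remainder: 3x³ − 9x² − 12x − 9.
Step 2: lead(3x³ − 9x² − 12x − 9) ÷ lead(D) = 3x³ ÷ x = 3x². Subtract (3x²)·D = 3x³ − 12x². Remainder: 3x² − 12x − 9.
Step 3: lead(3x² − 12x − 9) ÷ lead(D) = 3x² ÷ x = 3x. Subtract (3x)·D = 3x² − 12x. Remainder: −9.

R(x) = −9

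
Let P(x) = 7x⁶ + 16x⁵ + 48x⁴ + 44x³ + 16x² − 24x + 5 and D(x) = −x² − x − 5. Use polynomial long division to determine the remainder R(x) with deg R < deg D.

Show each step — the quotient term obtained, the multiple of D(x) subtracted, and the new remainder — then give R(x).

Step 1: lead(7x⁶ + 16x⁵ + 48x⁴ + 44x³ + 16x² − 24x + 5) ÷ lead(D) = 7x⁶ ÷ −x² = −7x⁴. Subtract (−7x⁴)·D = 7x⁶ + 7x⁵ + 35x⁴. Remainder: 9x⁵ + 13x⁴ + 44x³ + 16x² − 24x + 5.
Step 2: lead(9x⁵ + 13x⁴ + 44x³ + 16x² − 24x + 5) ÷ lead(D) = 9x⁵ ÷ −x² = −9x³. Subtract (−9x³)·D = 9x⁵ + 9x⁴ + 45x³. Remainder: 4x⁴ − x³ + 16x² − 24x + 5.
Step 3: lead(4x⁴ − x³ + 16x² − 24x + 5) ÷ lead(D) = 4x⁴ ÷ −x² = −4x². Subtract (−4x²)·D = 4x⁴ + 4x³ + 20x². Remainder: −5x³ − 4x² − 24x + 5.
Step 4: lead(−5x³ − 4x² − 24x + 5) ÷ lead(D) = −5x³ ÷ −x² = 5x. Subtract (5x)·D = −5x³ − 5x² − 25x. Remainder: x² + x + 5.
Step 5: lead(x² + x + 5) ÷ lead(D) = x² ÷ −x² = −1. Subtract (−1)·D = x² + x + 5. Remainder: 0.

R(x) = 0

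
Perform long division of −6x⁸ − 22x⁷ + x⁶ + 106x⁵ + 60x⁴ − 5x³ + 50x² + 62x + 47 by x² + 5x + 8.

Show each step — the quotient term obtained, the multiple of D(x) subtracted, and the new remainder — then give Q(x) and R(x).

Step 1: lead(−6x⁸ − 22x⁷ + x⁶ + 106x⁵ + 60x⁴ − 5x³ + 50x² + 62x + 47) ÷ lead(D) = −6x⁸ ÷ x² = −6x⁶. Subtract (−6x⁶)·D = −6x⁸ − 30x⁷ − 48x⁶. Remainder: 8x⁷ + 49x⁶ + 106x⁵ + 60x⁴ − 5x³ + 50x² + 62x + 47.
Step 2: lead(8x⁷ + 49x⁶ + 106x⁵ + 60x⁴ − 5x³ + 50x² + 62x + 47) ÷ lead(D) = 8x⁷ ÷ x² = 8x⁵. Subtract (8x⁵)·D = 8x⁷ + 40x⁶ + 64x⁵. Remainder: 9x⁶ + 42x⁵ + 60x⁴ − 5x³ + 50x² + 62x + 47.
Step 3: lead(9x⁶ + 42x⁵ + 60x⁴ − 5x³ + 50x² + 62x + 47) ÷ lead(D) = 9x⁶ ÷ x² = 9x⁴. Subtract (9x⁴)·D = 9x⁶ + 45x⁵ + 72x⁴. Remainder: −3x⁵ − 12x⁴ − 5x³ + 50x² + 62x + 47.
Step 4: lead(−3x⁵ − 12x⁴ − 5x³ + 50x² + 62x + 47) ÷ lead(D) = −3x⁵ ÷ x² = −3x³. Subtract (−3x³)·D = −3x⁵ − 15x⁴ − 24x³. Remainder: 3x⁴ + 19x³ + 50x² + 62x + 47.
Step 5: lead(3x⁴ + 19x³ + 50x² + 62x + 47) ÷ lead(D) = 3x⁴ ÷ x² = 3x². Subtract (3x²)·D = 3x⁴ + 15x³ + 24x². Remainder: 4x³ + 26x² + 62x + 47.
Step 6: lead(4x³ + 26x² + 62x + 47) ÷ lead(D) = 4x³ ÷ x² = 4x. Subtract (4x)·D = 4x³ + 20x² + 32x. Remainder: 6x² + 30x + 47.
Step 7: lead(6x² + 30x + 47) ÷ lead(D) = 6x² ÷ x² = 6. Subtract (6)·D = 6x² + 30x + 48. Remainder: −1.

Q(x) = −6x⁶ + 8x⁵ + 9x⁴ − 3x³ + 3x² + 4x + 6; R(x) = −1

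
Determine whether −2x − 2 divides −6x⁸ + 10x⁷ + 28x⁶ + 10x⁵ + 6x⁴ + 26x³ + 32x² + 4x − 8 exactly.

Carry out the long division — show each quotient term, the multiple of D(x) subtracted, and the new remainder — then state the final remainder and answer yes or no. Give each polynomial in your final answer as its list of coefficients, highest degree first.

Step 1: lead(−6x⁸ + 10x⁷ + 28x⁶ + 10x⁵ + 6x⁴ + 26x³ + 32x² + 4x − 8) ÷ lead(D) = −6x⁸ ÷ −2x = 3x⁷. Subtract (3x⁷)·D = −6x⁸ − 6x⁷. Remainder: 16x⁷ + 28x⁶ + 10x⁵ + 6x⁴ + 26x³ + 32x² + 4x − 8.
Step 2: lead(16x⁷ + 28x⁶ + 10x⁵ + 6x⁴ + 26x³ + 32x² + 4x − 8) ÷ lead(D) = 16x⁷ ÷ −2x = −8x⁶. Subtract (−8x⁶)·D = 16x⁷ + 16x⁶. Remainder: 12x⁶ + 10x⁵ + 6x⁴ + 26x³ + 32x² + 4x − 8.
Step 3: lead(12x⁶ + 10x⁵ + 6x⁴ + 26x³ + 32x² + 4x − 8) ÷ lead(D) = 12x⁶ ÷ −2x = −6x⁵. Subtract (−6x⁵)·D = 12x⁶ + 12x⁵. Remainder: −2x⁵ + 6x⁴ + 26x³ + 32x² + 4x − 8.
Step 4: lead(−2x⁵ + 6x⁴ + 26x³ + 32x² + 4x − 8) ÷ lead(D) = −2x⁵ ÷ −2x = x⁴. Subtract (x⁴)·D = −2x⁵ − 2x⁴. Remainder: 8x⁴ + 26x³ + 32x² + 4x − 8.
Step 5: lead(8x⁴ + 26x³ + 32x² + 4x − 8) ÷ lead(D) = 8x⁴ ÷ −2x = −4x³. Subtract (−4x³)·D = 8x⁴ + 8x³. Remainder: 18x³ + 32x² + 4x − 8.
Step 6: lead(18x³ + 32x² + 4x − 8) ÷ lead(D) = 18x³ ÷ −2x = −9x². Subtract (−9x²)·D = 18x³ + 18x². Remainder: 14x² + 4x − 8.
Step 7: lead(14x² + 4x − 8) ÷ lead(D) = 14x² ÷ −2x = −7x. Subtract (−7x)·D = 14x² + 14x. Remainder: −10x − 8.
Step 8: lead(−10x − 8) ÷ lead(D) = −10x ÷ −2x = 5. Subtract (5)·D = −10x − 10. Remainder: 2.

R = [2], so D(x) is not a factor of P(x). no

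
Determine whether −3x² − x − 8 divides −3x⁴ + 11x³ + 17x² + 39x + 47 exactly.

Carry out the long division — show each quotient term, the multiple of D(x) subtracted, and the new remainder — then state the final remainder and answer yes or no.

R(x) = −9, so D(x) is not a factor of P(x). no

Step 1: lead(−3x⁴ + 11x³ + 17x² + 39x + 47) ÷ lead(D) = −3x⁴ ÷ −3x² = x². Subtract (x²)·D = −3x⁴ − x³ − 8x². Remainder: 12x³ + 25x² + 39x + 47.
Step 2: lead(12x³ + 25x² + 39x + 47) ÷ lead(D) = 12x³ ÷ −3x² = −4x. Subtract (−4x)·D = 12x³ + 4x² + 32x. Remainder: 21x² + 7x + 47.
Step 3: lead(21x² + 7x + 47) ÷ lead(D) = 21x² ÷ −3x² = −7. Subtract (−7)·D = 21x² + 7x + 56. Remainder: −9.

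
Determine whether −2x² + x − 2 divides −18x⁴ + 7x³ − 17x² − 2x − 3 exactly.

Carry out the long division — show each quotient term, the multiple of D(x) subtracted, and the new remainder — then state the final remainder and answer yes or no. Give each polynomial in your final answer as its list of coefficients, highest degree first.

R = [-3], so D(x) is not a factor of P(x). no

Step 1: lead(−18x⁴ + 7x³ − 17x² − 2x − 3) ÷ lead(D) = −18x⁴ ÷ −2x² = 9x². Subtract (9x²)·D = −18x⁴ + 9x³ − 18x². Remainder: −2x³ + x² − 2x − 3.
Step 2: lead(−2x³ + x² − 2x − 3) ÷ lead(D) = −2x³ ÷ −2x² = x. Subtract (x)·D = −2x³ + x² − 2x. Remainder: −3.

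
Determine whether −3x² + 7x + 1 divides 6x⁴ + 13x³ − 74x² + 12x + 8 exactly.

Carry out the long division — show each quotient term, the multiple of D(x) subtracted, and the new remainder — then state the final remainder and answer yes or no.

R(x) = 5, so D(x) is not a factor of P(x). no

Step 1: lead(6x⁴ + 13x³ − 74x² + 12x + 8) ÷ lead(D) = 6x⁴ ÷ −3x² = −2x². Subtract (−2x²)·D = 6x⁴ − 14x³ − 2x². Remainder: 27x³ − 72x² + 12x + 8.
Step 2: lead(27x³ − 72x² + 12x + 8) ÷ lead(D) = 27x³ ÷ −3x² = −9x. Subtract (−9x)·D = 27x³ − 63x² − 9x. Remainder: −9x² + 21x + 8.
Step 3: lead(−9x² + 21x + 8) ÷ lead(D) = −9x² ÷ −3x² = 3. Subtract (3)·D = −9x² + 21x + 3. Remainder: 5.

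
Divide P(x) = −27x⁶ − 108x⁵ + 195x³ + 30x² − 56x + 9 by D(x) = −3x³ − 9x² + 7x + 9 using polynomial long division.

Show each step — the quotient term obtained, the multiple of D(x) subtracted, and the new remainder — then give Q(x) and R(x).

Q(x) = 9x³ + 9x² − 6x + 1; R(x) = −9x

Step 1: lead(−27x⁶ − 108x⁵ + 195x³ + 30x² − 56x + 9) ÷ lead(D) = −27x⁶ ÷ −3x³ = 9x³. Subtract (9x³)·D = −27x⁶ − 81x⁵ + 63x⁴ + 81x³. Remainder: −27x⁵ − 63x⁴ + 114x³ + 30x² − 56x + 9.
Step 2: lead(−27x⁵ − 63x⁴ + 114x³ + 30x² − 56x + 9) ÷ lead(D) = −27x⁵ ÷ −3x³ = 9x². Subtract (9x²)·D = −27x⁵ − 81x⁴ + 63x³ + 81x². Remainder: 18x⁴ + 51x³ − 51x² − 56x + 9.
Step 3: lead(18x⁴ + 51x³ − 51x² − 56x + 9) ÷ lead(D) = 18x⁴ ÷ −3x³ = −6x. Subtract (−6x)·D = 18x⁴ + 54x³ − 42x² − 54x. Remainder: −3x³ − 9x² − 2x + 9.
Step 4: lead(−3x³ − 9x² − 2x + 9) ÷ lead(D) = −3x³ ÷ −3x³ = 1. Subtract (1)·D = −3x³ − 9x² + 7x + 9. Remainder: −9x.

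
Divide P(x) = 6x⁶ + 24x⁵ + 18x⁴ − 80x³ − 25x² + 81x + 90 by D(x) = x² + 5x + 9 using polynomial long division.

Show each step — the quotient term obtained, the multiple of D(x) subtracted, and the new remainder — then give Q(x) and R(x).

Q(x) = 6x⁴ − 6x³ − 6x² + 4x + 9; R(x) = 9

Step 1: lead(6x⁶ + 24x⁵ + 18x⁴ − 80x³ − 25x² + 81x + 90) ÷ lead(D) = 6x⁶ ÷ x² = 6x⁴. Subtract (6x⁴)·D = 6x⁶ + 30x⁵ + 54x⁴. Remainder: −6x⁵ − 36x⁴ − 80x³ − 25x² + 81x + 90.
Step 2: lead(−6x⁵ − 36x⁴ − 80x³ − 25x² + 81x + 90) ÷ lead(D) = −6x⁵ ÷ x² = −6x³. Subtract (−6x³)·D = −6x⁵ − 30x⁴ − 54x³. Remainder: −6x⁴ − 26x³ − 25x² + 81x + 90.
Step 3: lead(−6x⁴ − 26x³ − 25x² + 81x + 90) ÷ lead(D) = −6x⁴ ÷ x² = −6x². Subtract (−6x²)·D = −6x⁴ − 30x³ − 54x². Remainder: 4x³ + 29x² + 81x + 90.
Step 4: lead(4x³ + 29x² + 81x + 90) ÷ lead(D) = 4x³ ÷ x² = 4x. Subtract (4x)·D = 4x³ + 20x² + 36x. Remainder: 9x² + 45x + 90.
Step 5: lead(9x² + 45x + 90) ÷ lead(D) = 9x² ÷ x² = 9. Subtract (9)·D = 9x² + 45x + 81. Remainder: 9.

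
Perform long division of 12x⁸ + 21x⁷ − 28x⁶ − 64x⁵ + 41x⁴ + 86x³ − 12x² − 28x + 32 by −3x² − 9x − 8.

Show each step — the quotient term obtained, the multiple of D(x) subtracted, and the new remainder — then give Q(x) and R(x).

Q(x) = −4x⁶ + 5x⁵ + 5x⁴ − 7x³ − 6x² + 8x − 4; R(x) = 0

Step 1: lead(12x⁸ + 21x⁷ − 28x⁶ − 64x⁵ + 41x⁴ + 86x³ − 12x² − 28x + 32) ÷ lead(D) = 12x⁸ ÷ −3x² = −4x⁶. Subtract (−4x⁶)·D = 12x⁸ + 36x⁷ + 32x⁶. Remainder: −15x⁷ − 60x⁶ − 64x⁵ + 41x⁴ + 86x³ − 12x² − 28x + 32.
Step 2: lead(−15x⁷ − 60x⁶ − 64x⁵ + 41x⁴ + 86x³ − 12x² − 28x + 32) ÷ lead(D) = −15x⁷ ÷ −3x² = 5x⁵. Subtract (5x⁵)·D = −15x⁷ − 45x⁶ − 40x⁵. Remainder: −15x⁶ − 24x⁵ + 41x⁴ + 86x³ − 12x² − 28x + 32.
Step 3: lead(−15x⁶ − 24x⁵ + 41x⁴ + 86x³ − 12x² − 28x + 32) ÷ lead(D) = −15x⁶ ÷ −3x² = 5x⁴. Subtract (5x⁴)·D = −15x⁶ − 45x⁵ − 40x⁴. Remainder: 21x⁵ + 81x⁴ + 86x³ − 12x² − 28x + 32.
Step 4: lead(21x⁵ + 81x⁴ + 86x³ − 12x² − 28x + 32) ÷ lead(D) = 21x⁵ ÷ −3x² = −7x³. Subtract (−7x³)·D = 21x⁵ + 63x⁴ + 56x³. Remainder: 18x⁴ + 30x³ − 12x² − 28x + 32.
Step 5: lead(18x⁴ + 30x³ − 12x² − 28x + 32) ÷ lead(D) = 18x⁴ ÷ −3x² = −6x². Subtract (−6x²)·D = 18x⁴ + 54x³ + 48x². Remainder: −24x³ − 60x² − 28x + 32.
Step 6: lead(−24x³ − 60x² − 28x + 32) ÷ lead(D) = −24x³ ÷ −3x² = 8x. Subtract (8x)·D = −24x³ − 72x² − 64x. Remainder: 12x² + 36x + 32.
Step 7: lead(12x² + 36x + 32) ÷ lead(D) = 12x² ÷ −3x² = −4. Subtract (−4)·D = 12x² + 36x + 32. Remainder: 0.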